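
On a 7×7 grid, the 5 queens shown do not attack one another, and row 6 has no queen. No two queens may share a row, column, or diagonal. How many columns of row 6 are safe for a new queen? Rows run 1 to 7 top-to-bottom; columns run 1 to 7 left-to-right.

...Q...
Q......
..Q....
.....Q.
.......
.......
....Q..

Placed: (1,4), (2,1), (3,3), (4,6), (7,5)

(1,4) attacks row 6 at column 4.
(2,1) attacks row 6 at column 1 and diagonals 5.
(3,3) attacks row 6 at column 3 and diagonals 6.
(4,6) attacks row 6 at column 6 and diagonals 4.
(7,5) attacks row 6 at column 5 and diagonals 4, 6.
Attacked columns: {1, 3, 4, 5, 6}. Safe: {2, 7}.

2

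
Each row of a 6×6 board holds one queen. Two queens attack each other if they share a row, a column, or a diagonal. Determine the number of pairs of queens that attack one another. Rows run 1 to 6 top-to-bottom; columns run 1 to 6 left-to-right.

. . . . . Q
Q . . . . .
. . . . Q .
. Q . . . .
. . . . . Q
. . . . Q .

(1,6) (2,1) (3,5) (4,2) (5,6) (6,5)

4

Same column: (1,6)–(5,6) (column 6); (3,5)–(6,5) (column 5).
Same diagonal: (2,1)–(6,5) (|2−6| = |1−5| = 4); (5,6)–(6,5) (|5−6| = |6−5| = 1).
Total attacking pairs: 4.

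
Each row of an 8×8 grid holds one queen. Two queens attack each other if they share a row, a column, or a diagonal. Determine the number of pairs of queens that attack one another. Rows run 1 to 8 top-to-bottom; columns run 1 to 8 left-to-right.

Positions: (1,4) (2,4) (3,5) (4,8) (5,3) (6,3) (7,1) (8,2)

7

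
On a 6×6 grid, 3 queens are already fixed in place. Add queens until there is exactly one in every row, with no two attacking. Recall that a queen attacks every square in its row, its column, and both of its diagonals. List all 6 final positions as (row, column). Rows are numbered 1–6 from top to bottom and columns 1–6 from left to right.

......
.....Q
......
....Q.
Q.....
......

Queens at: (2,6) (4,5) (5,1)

Row 1: attacked by (2,6)→{5,6}; (4,5)→{2,5}; (5,1)→{1,5}. Safe: 3, 4. Place at column 3.
Row 3: attacked by (1,3)→{1,3,5}; (2,6)→{5,6}; (4,5)→{4,5,6}; (5,1)→{1,3}. Safe: 2. Place at column 2.
Row 6: attacked by (1,3)→{3}; (2,6)→{2,6}; (3,2)→{2,5}; (4,5)→{3,5}; (5,1)→{1,2}. Safe: 4. Place at column 4.
Columns [3, 6, 2, 5, 1, 4], r−c [-2, -4, 1, -1, 4, 2], r+c [4, 8, 5, 9, 6, 10] are all distinct, so no two queens attack.

(1,3) (2,6) (3,2) (4,5) (5,1) (6,4)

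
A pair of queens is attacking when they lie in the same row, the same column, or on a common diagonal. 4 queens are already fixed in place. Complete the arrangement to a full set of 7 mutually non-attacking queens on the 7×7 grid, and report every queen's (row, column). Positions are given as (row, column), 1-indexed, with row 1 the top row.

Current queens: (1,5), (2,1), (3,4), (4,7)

Row 5: attacked by (1,5)→{1,5}; (2,1)→{1,4}; (3,4)→{2,4,6}; (4,7)→{6,7}. Safe: 3. Place at column 3.
Row 6: attacked by (1,5)→{5}; (2,1)→{1,5}; (3,4)→{1,4,7}; (4,7)→{5,7}; (5,3)→{2,3,4}. Safe: 6. Place at column 6.
Row 7: attacked by (1,5)→{5}; (2,1)→{1,6}; (3,4)→{4}; (4,7)→{4,7}; (5,3)→{1,3,5}; (6,6)→{5,6,7}. Safe: 2. Place at column 2.
Columns [5, 1, 4, 7, 3, 6, 2], r−c [-4, 1, -1, -3, 2, 0, 5], r+c [6, 3, 7, 11, 8, 12, 9] are all distinct, so no two queens attack.

(1,5) (2,1) (3,4) (4,7) (5,3) (6,6) (7,2)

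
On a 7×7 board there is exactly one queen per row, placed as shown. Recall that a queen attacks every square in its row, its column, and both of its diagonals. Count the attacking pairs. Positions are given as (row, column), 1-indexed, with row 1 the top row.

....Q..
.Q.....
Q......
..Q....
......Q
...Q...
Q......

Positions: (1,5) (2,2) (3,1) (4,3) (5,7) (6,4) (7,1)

3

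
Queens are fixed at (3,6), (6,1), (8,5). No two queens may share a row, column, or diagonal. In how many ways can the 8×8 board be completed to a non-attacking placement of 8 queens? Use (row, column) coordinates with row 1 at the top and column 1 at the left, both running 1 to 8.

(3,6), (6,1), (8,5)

1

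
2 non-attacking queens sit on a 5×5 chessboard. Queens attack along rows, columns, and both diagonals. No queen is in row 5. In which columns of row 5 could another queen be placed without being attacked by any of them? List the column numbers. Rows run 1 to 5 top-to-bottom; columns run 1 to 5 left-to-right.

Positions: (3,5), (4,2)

columns 4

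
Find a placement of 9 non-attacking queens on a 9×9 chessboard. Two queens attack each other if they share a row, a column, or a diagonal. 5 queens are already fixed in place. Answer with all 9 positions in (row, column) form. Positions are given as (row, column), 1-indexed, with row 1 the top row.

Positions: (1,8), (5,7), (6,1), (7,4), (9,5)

(1,8) (2,6) (3,3) (4,9) (5,7) (6,1) (7,4) (8,2) (9,5)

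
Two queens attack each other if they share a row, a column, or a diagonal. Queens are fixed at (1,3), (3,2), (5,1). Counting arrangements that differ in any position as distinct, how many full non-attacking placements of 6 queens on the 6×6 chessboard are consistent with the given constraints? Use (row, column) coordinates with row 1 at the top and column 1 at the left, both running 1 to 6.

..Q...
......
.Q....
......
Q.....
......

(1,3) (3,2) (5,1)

Branch on row 2: col 5 → 0; col 6 → 1.
Sum: 0 + 1 = 1.

1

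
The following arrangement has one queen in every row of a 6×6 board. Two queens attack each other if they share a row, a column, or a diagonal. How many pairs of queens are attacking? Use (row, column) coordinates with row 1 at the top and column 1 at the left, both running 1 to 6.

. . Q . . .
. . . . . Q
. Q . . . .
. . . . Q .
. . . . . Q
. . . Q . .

2

Same column: (2,6)–(5,6) (column 6).
Same diagonal: (4,5)–(5,6) (|4−5| = |5−6| = 1).
Total attacking pairs: 2.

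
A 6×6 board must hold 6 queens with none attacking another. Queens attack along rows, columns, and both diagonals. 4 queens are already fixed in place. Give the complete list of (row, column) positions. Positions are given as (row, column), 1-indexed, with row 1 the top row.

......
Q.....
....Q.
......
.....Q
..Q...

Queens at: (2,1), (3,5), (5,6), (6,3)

(1,4) (2,1) (3,5) (4,2) (5,6) (6,3)

Row 1: attacked by (2,1)→{1,2}; (3,5)→{3,5}; (5,6)→{2,6}; (6,3)→{3}. Safe: 4. Place at column 4.
Row 4: attacked by (1,4)→{1,4}; (2,1)→{1,3}; (3,5)→{4,5,6}; (5,6)→{5,6}; (6,3)→{1,3,5}. Safe: 2. Place at column 2.
Columns [4, 1, 5, 2, 6, 3], r−c [-3, 1, -2, 2, -1, 3], r+c [5, 3, 8, 6, 11, 9] are all distinct, so no two queens attack.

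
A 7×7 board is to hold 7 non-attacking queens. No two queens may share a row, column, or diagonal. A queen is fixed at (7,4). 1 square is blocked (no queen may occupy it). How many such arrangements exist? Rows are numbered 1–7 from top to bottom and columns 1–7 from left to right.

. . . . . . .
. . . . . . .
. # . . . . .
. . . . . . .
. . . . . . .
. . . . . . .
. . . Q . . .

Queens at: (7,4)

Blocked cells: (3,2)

4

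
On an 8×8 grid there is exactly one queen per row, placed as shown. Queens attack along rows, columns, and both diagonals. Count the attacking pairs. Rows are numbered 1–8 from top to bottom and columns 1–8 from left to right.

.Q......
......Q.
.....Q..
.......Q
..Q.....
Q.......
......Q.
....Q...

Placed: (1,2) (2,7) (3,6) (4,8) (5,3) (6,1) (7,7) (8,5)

Same column: (2,7)–(7,7) (column 7).
Same diagonal: (2,7)–(3,6) (|2−3| = |7−6| = 1).
Total attacking pairs: 2.

2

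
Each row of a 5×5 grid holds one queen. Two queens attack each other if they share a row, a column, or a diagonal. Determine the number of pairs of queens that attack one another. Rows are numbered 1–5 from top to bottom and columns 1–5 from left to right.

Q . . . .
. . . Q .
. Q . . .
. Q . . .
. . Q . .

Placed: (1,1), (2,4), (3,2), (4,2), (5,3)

3

Same column: (3,2)–(4,2) (column 2).
Same diagonal: (2,4)–(4,2) (|2−4| = |4−2| = 2); (4,2)–(5,3) (|4−5| = |2−3| = 1).
Total attacking pairs: 3.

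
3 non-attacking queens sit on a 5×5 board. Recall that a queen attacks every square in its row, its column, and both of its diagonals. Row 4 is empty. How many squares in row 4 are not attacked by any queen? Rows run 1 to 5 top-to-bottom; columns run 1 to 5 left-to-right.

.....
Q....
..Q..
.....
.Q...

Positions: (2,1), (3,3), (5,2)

(2,1) attacks row 4 at column 1 and diagonals 3.
(3,3) attacks row 4 at column 3 and diagonals 2, 4.
(5,2) attacks row 4 at column 2 and diagonals 1, 3.
Attacked columns: {1, 2, 3, 4}. Safe: {5}.

1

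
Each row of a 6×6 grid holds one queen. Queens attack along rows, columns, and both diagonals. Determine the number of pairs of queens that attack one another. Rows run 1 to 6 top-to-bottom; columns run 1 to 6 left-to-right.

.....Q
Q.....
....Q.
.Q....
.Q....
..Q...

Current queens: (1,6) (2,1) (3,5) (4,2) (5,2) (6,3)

3

Same column: (4,2)–(5,2) (column 2).
Same diagonal: (1,6)–(5,2) (|1−5| = |6−2| = 4); (5,2)–(6,3) (|5−6| = |2−3| = 1).
Total attacking pairs: 3.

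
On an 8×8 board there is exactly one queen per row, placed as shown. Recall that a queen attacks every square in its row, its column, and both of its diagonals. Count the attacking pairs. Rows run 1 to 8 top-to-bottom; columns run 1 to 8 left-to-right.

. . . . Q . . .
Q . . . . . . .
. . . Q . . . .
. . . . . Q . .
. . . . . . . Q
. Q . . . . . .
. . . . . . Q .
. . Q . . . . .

All columns are distinct and no two queens satisfy |Δrow| = |Δcol|, so no pair attacks.

0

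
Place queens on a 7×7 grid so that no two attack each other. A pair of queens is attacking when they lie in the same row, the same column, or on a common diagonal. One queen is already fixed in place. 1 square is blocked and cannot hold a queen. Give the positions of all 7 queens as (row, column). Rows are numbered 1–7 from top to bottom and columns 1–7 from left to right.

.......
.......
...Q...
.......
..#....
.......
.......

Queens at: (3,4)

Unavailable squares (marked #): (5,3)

Row 1: attacked by (3,4)→{2,4,6}. Safe: 1, 3, 5, 7. Place at column 1.
Row 2: attacked by (1,1)→{1,2}; (3,4)→{3,4,5}. Safe: 6, 7. Place at column 6.
Row 4: attacked by (1,1)→{1,4}; (2,6)→{4,6}; (3,4)→{3,4,5}. Safe: 2, 7. Place at column 2.
Row 5: attacked by (1,1)→{1,5}; (2,6)→{3,6}; (3,4)→{2,4,6}; (4,2)→{1,2,3}. Blocked: 3. Safe: 7. Place at column 7.
Row 6: attacked by (1,1)→{1,6}; (2,6)→{2,6}; (3,4)→{1,4,7}; (4,2)→{2,4}; (5,7)→{6,7}. Safe: 3, 5. Place at column 5.
Row 7: attacked by (1,1)→{1,7}; (2,6)→{1,6}; (3,4)→{4}; (4,2)→{2,5}; (5,7)→{5,7}; (6,5)→{4,5,6}. Safe: 3. Place at column 3.
Columns [1, 6, 4, 2, 7, 5, 3], r−c [0, -4, -1, 2, -2, 1, 4], r+c [2, 8, 7, 6, 12, 11, 10] are all distinct, so no two queens attack.

(1,1) (2,6) (3,4) (4,2) (5,7) (6,5) (7,3)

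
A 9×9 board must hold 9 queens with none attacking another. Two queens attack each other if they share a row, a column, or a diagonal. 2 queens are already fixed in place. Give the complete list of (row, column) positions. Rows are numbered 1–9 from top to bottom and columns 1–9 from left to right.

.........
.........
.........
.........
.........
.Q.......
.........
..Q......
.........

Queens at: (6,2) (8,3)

Row 1: attacked by (6,2)→{2,7}; (8,3)→{3}. Safe: 1, 4, 5, 6, 8, 9. Place at column 1.
Row 2: attacked by (1,1)→{1,2}; (6,2)→{2,6}; (8,3)→{3,9}. Safe: 4, 5, 7, 8. Place at column 5.
Row 3: attacked by (1,1)→{1,3}; (2,5)→{4,5,6}; (6,2)→{2,5}; (8,3)→{3,8}. Safe: 7, 9. Place at column 9.
Row 4: attacked by (1,1)→{1,4}; (2,5)→{3,5,7}; (3,9)→{8,9}; (6,2)→{2,4}; (8,3)→{3,7}. Safe: 6. Place at column 6.
Row 5: attacked by (1,1)→{1,5}; (2,5)→{2,5,8}; (3,9)→{7,9}; (4,6)→{5,6,7}; (6,2)→{1,2,3}; (8,3)→{3,6}. Safe: 4. Place at column 4.
Row 7: attacked by (1,1)→{1,7}; (2,5)→{5}; (3,9)→{5,9}; (4,6)→{3,6,9}; (5,4)→{2,4,6}; (6,2)→{1,2,3}; (8,3)→{2,3,4}. Safe: 8. Place at column 8.
Row 9: attacked by (1,1)→{1,9}; (2,5)→{5}; (3,9)→{3,9}; (4,6)→{1,6}; (5,4)→{4,8}; (6,2)→{2,5}; (7,8)→{6,8}; (8,3)→{2,3,4}. Safe: 7. Place at column 7.
Columns [1, 5, 9, 6, 4, 2, 8, 3, 7], r−c [0, -3, -6, -2, 1, 4, -1, 5, 2], r+c [2, 7, 12, 10, 9, 8, 15, 11, 16] are all distinct, so no two queens attack.

(1,1) (2,5) (3,9) (4,6) (5,4) (6,2) (7,8) (8,3) (9,7)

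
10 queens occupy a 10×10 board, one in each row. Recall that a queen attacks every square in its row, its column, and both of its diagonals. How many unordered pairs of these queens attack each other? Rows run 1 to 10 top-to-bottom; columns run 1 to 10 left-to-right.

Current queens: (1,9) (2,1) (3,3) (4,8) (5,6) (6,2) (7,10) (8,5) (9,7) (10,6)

3

Same column: (5,6)–(10,6) (column 6).
Same diagonal: (6,2)–(10,6) (|6−10| = |2−6| = 4); (9,7)–(10,6) (|9−10| = |7−6| = 1).
Total attacking pairs: 3.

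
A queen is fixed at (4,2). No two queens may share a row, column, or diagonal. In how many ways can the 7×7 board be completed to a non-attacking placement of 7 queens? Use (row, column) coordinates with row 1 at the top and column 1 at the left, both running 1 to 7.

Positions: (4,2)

6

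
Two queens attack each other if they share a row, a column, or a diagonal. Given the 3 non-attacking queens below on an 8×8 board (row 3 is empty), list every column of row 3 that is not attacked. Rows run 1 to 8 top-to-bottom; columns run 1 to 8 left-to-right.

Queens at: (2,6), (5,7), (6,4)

(2,6) attacks row 3 at column 6 and diagonals 5, 7.
(5,7) attacks row 3 at column 7 and diagonals 5.
(6,4) attacks row 3 at column 4 and diagonals 1, 7.
Attacked columns: {1, 4, 5, 6, 7}. Safe: {2, 3, 8}.

columns 2, 3, 8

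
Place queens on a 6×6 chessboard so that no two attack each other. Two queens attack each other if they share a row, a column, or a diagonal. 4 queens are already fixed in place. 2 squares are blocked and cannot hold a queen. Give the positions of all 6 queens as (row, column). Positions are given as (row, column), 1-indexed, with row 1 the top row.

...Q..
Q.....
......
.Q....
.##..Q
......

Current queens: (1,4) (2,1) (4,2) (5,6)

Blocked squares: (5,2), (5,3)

(1,4) (2,1) (3,5) (4,2) (5,6) (6,3)

Row 3: attacked by (1,4)→{2,4,6}; (2,1)→{1,2}; (4,2)→{1,2,3}; (5,6)→{4,6}. Safe: 5. Place at column 5.
Row 6: attacked by (1,4)→{4}; (2,1)→{1,5}; (3,5)→{2,5}; (4,2)→{2,4}; (5,6)→{5,6}. Safe: 3. Place at column 3.
Columns [4, 1, 5, 2, 6, 3], r−c [-3, 1, -2, 2, -1, 3], r+c [5, 3, 8, 6, 11, 9] are all distinct, so no two queens attack.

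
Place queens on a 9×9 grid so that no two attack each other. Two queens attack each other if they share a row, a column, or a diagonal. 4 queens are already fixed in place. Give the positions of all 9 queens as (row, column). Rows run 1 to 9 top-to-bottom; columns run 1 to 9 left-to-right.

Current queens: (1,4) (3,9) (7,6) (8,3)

Row 2: attacked by (1,4)→{3,4,5}; (3,9)→{8,9}; (7,6)→{1,6}; (8,3)→{3,9}. Safe: 2, 7. Place at column 2.
Row 4: attacked by (1,4)→{1,4,7}; (2,2)→{2,4}; (3,9)→{8,9}; (7,6)→{3,6,9}; (8,3)→{3,7}. Safe: 5. Place at column 5.
Row 5: attacked by (1,4)→{4,8}; (2,2)→{2,5}; (3,9)→{7,9}; (4,5)→{4,5,6}; (7,6)→{4,6,8}; (8,3)→{3,6}. Safe: 1. Place at column 1.
Row 6: attacked by (1,4)→{4,9}; (2,2)→{2,6}; (3,9)→{6,9}; (4,5)→{3,5,7}; (5,1)→{1,2}; (7,6)→{5,6,7}; (8,3)→{1,3,5}. Safe: 8. Place at column 8.
Row 9: attacked by (1,4)→{4}; (2,2)→{2,9}; (3,9)→{3,9}; (4,5)→{5}; (5,1)→{1,5}; (6,8)→{5,8}; (7,6)→{4,6,8}; (8,3)→{2,3,4}. Safe: 7. Place at column 7.
Columns [4, 2, 9, 5, 1, 8, 6, 3, 7], r−c [-3, 0, -6, -1, 4, -2, 1, 5, 2], r+c [5, 4, 12, 9, 6, 14, 13, 11, 16] are all distinct, so no two queens attack.

(1,4) (2,2) (3,9) (4,5) (5,1) (6,8) (7,6) (8,3) (9,7)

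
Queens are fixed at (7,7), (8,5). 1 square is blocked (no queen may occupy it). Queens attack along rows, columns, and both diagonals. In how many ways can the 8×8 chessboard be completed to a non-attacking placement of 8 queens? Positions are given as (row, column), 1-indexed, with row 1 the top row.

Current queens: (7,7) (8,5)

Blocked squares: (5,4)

4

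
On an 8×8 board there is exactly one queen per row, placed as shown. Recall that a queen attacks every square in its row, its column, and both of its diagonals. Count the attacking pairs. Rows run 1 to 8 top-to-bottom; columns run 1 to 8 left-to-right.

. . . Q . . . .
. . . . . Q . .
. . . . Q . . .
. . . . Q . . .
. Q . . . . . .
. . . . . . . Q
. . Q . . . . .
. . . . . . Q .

3

Same column: (3,5)–(4,5) (column 5).
Same diagonal: (2,6)–(3,5) (|2−3| = |6−5| = 1); (3,5)–(6,8) (|3−6| = |5−8| = 3).
Total attacking pairs: 3.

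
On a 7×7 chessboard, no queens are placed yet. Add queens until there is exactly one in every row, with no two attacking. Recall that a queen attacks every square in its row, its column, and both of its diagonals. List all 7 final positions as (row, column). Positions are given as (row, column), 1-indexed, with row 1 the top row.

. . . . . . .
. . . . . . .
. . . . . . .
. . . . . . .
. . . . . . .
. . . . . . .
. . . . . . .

(1,7) (2,2) (3,4) (4,6) (5,1) (6,3) (7,5)

Row 1: Safe: 1, 2, 3, 4, 5, 6, 7. Place at column 7.
Row 2: attacked by (1,7)→{6,7}. Safe: 1, 2, 3, 4, 5. Place at column 2.
Row 3: attacked by (1,7)→{5,7}; (2,2)→{1,2,3}. Safe: 4, 6. Place at column 4.
Row 4: attacked by (1,7)→{4,7}; (2,2)→{2,4}; (3,4)→{3,4,5}. Safe: 1, 6. Place at column 6.
Row 5: attacked by (1,7)→{3,7}; (2,2)→{2,5}; (3,4)→{2,4,6}; (4,6)→{5,6,7}. Safe: 1. Place at column 1.
Row 6: attacked by (1,7)→{2,7}; (2,2)→{2,6}; (3,4)→{1,4,7}; (4,6)→{4,6}; (5,1)→{1,2}. Safe: 3, 5. Place at column 3.
Row 7: attacked by (1,7)→{1,7}; (2,2)→{2,7}; (3,4)→{4}; (4,6)→{3,6}; (5,1)→{1,3}; (6,3)→{2,3,4}. Safe: 5. Place at column 5.
Columns [7, 2, 4, 6, 1, 3, 5], r−c [-6, 0, -1, -2, 4, 3, 2], r+c [8, 4, 7, 10, 6, 9, 12] are all distinct, so no two queens attack.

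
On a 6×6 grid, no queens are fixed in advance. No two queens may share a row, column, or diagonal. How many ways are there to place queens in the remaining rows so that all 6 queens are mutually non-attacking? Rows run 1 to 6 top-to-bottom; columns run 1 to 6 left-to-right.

4

Branch on row 1: col 1 → 0; col 2 → 1; col 3 → 1; col 4 → 1; col 5 → 1; col 6 → 0.
Sum: 0 + 1 + 1 + 1 + 1 + 0 = 4.
(This is the classic 6-queens count.)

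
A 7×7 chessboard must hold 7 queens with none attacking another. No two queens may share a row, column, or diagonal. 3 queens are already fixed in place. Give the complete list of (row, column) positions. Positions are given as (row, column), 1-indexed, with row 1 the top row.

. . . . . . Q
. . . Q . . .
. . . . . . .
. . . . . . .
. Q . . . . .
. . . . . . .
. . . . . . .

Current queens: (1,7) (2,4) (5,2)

(1,7) (2,4) (3,1) (4,5) (5,2) (6,6) (7,3)

Row 3: attacked by (1,7)→{5,7}; (2,4)→{3,4,5}; (5,2)→{2,4}. Safe: 1, 6. Place at column 1.
Row 4: attacked by (1,7)→{4,7}; (2,4)→{2,4,6}; (3,1)→{1,2}; (5,2)→{1,2,3}. Safe: 5. Place at column 5.
Row 6: attacked by (1,7)→{2,7}; (2,4)→{4}; (3,1)→{1,4}; (4,5)→{3,5,7}; (5,2)→{1,2,3}. Safe: 6. Place at column 6.
Row 7: attacked by (1,7)→{1,7}; (2,4)→{4}; (3,1)→{1,5}; (4,5)→{2,5}; (5,2)→{2,4}; (6,6)→{5,6,7}. Safe: 3. Place at column 3.
Columns [7, 4, 1, 5, 2, 6, 3], r−c [-6, -2, 2, -1, 3, 0, 4], r+c [8, 6, 4, 9, 7, 12, 10] are all distinct, so no two queens attack.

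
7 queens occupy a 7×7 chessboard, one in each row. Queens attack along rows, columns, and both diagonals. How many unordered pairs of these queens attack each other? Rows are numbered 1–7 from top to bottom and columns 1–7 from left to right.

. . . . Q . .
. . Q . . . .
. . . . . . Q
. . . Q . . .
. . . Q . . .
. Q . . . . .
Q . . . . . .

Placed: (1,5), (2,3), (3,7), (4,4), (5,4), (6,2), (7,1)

5

Same column: (4,4)–(5,4) (column 4).
Same diagonal: (1,5)–(3,7) (|1−3| = |5−7| = 2); (4,4)–(6,2) (|4−6| = |4−2| = 2); (4,4)–(7,1) (|4−7| = |4−1| = 3); (6,2)–(7,1) (|6−7| = |2−1| = 1).
Total attacking pairs: 5.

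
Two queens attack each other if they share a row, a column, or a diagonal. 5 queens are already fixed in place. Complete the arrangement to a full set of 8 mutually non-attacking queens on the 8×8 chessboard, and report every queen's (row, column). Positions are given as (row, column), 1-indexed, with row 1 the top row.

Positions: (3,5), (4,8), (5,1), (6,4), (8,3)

Row 1: attacked by (3,5)→{3,5,7}; (4,8)→{5,8}; (5,1)→{1,5}; (6,4)→{4}; (8,3)→{3}. Safe: 2, 6. Place at column 2.
Row 2: attacked by (1,2)→{1,2,3}; (3,5)→{4,5,6}; (4,8)→{6,8}; (5,1)→{1,4}; (6,4)→{4,8}; (8,3)→{3}. Safe: 7. Place at column 7.
Row 7: attacked by (1,2)→{2,8}; (2,7)→{2,7}; (3,5)→{1,5}; (4,8)→{5,8}; (5,1)→{1,3}; (6,4)→{3,4,5}; (8,3)→{2,3,4}. Safe: 6. Place at column 6.
Columns [2, 7, 5, 8, 1, 4, 6, 3], r−c [-1, -5, -2, -4, 4, 2, 1, 5], r+c [3, 9, 8, 12, 6, 10, 13, 11] are all distinct, so no two queens attack.

(1,2) (2,7) (3,5) (4,8) (5,1) (6,4) (7,6) (8,3)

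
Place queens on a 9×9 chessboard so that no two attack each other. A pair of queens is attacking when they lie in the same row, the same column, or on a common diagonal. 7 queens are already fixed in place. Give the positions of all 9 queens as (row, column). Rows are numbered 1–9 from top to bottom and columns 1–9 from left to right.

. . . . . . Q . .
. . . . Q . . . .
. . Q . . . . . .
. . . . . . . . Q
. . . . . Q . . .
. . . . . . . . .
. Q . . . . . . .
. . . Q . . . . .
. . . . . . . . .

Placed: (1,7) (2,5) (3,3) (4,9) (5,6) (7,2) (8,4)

(1,7) (2,5) (3,3) (4,9) (5,6) (6,8) (7,2) (8,4) (9,1)

Row 6: attacked by (1,7)→{2,7}; (2,5)→{1,5,9}; (3,3)→{3,6}; (4,9)→{7,9}; (5,6)→{5,6,7}; (7,2)→{1,2,3}; (8,4)→{2,4,6}. Safe: 8. Place at column 8.
Row 9: attacked by (1,7)→{7}; (2,5)→{5}; (3,3)→{3,9}; (4,9)→{4,9}; (5,6)→{2,6}; (6,8)→{5,8}; (7,2)→{2,4}; (8,4)→{3,4,5}. Safe: 1. Place at column 1.
Columns [7, 5, 3, 9, 6, 8, 2, 4, 1], r−c [-6, -3, 0, -5, -1, -2, 5, 4, 8], r+c [8, 7, 6, 13, 11, 14, 9, 12, 10] are all distinct, so no two queens attack.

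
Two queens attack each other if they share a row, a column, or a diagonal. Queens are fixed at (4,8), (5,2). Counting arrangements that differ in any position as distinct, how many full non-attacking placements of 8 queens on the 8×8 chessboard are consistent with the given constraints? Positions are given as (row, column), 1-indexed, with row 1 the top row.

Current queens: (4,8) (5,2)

Branch on row 1: col 1 → 1; col 3 → 0; col 4 → 2; col 7 → 0.
Sum: 1 + 0 + 2 + 0 = 3.

3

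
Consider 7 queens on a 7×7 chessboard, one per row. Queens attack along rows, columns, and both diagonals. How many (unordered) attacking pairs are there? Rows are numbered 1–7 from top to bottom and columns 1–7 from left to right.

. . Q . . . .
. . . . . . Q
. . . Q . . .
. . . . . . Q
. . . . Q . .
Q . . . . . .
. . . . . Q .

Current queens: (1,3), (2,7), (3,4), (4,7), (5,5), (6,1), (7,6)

Same column: (2,7)–(4,7) (column 7).
Same diagonal: (3,4)–(6,1) (|3−6| = |4−1| = 3).
Total attacking pairs: 2.

2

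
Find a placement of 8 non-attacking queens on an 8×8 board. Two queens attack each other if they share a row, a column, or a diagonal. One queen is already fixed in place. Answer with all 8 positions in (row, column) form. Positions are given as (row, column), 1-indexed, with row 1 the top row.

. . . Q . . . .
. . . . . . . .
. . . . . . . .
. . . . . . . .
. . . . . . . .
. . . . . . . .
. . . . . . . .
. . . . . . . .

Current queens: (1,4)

Row 2: attacked by (1,4)→{3,4,5}. Safe: 1, 2, 6, 7, 8. Place at column 2.
Row 3: attacked by (1,4)→{2,4,6}; (2,2)→{1,2,3}. Safe: 5, 7, 8. Place at column 5.
Row 4: attacked by (1,4)→{1,4,7}; (2,2)→{2,4}; (3,5)→{4,5,6}. Safe: 3, 8. Place at column 8.
Row 5: attacked by (1,4)→{4,8}; (2,2)→{2,5}; (3,5)→{3,5,7}; (4,8)→{7,8}. Safe: 1, 6. Place at column 6.
Row 6: attacked by (1,4)→{4}; (2,2)→{2,6}; (3,5)→{2,5,8}; (4,8)→{6,8}; (5,6)→{5,6,7}. Safe: 1, 3. Place at column 1.
Row 7: attacked by (1,4)→{4}; (2,2)→{2,7}; (3,5)→{1,5}; (4,8)→{5,8}; (5,6)→{4,6,8}; (6,1)→{1,2}. Safe: 3. Place at column 3.
Row 8: attacked by (1,4)→{4}; (2,2)→{2,8}; (3,5)→{5}; (4,8)→{4,8}; (5,6)→{3,6}; (6,1)→{1,3}; (7,3)→{2,3,4}. Safe: 7. Place at column 7.
Columns [4, 2, 5, 8, 6, 1, 3, 7], r−c [-3, 0, -2, -4, -1, 5, 4, 1], r+c [5, 4, 8, 12, 11, 7, 10, 15] are all distinct, so no two queens attack.

(1,4) (2,2) (3,5) (4,8) (5,6) (6,1) (7,3) (8,7)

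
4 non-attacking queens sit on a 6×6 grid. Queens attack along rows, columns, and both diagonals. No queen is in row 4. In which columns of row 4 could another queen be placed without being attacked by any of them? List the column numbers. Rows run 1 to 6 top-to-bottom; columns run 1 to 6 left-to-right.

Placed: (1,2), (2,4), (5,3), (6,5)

(1,2) attacks row 4 at column 2 and diagonals 5.
(2,4) attacks row 4 at column 4 and diagonals 2, 6.
(5,3) attacks row 4 at column 3 and diagonals 2, 4.
(6,5) attacks row 4 at column 5 and diagonals 3.
Attacked columns: {2, 3, 4, 5, 6}. Safe: {1}.

columns 1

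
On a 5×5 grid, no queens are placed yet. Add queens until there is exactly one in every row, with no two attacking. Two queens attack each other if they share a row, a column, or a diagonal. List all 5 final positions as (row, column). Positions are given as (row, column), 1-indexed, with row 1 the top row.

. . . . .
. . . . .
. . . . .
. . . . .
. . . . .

Row 1: Safe: 1, 2, 3, 4, 5. Place at column 5.
Row 2: attacked by (1,5)→{4,5}. Safe: 1, 2, 3. Place at column 3.
Row 3: attacked by (1,5)→{3,5}; (2,3)→{2,3,4}. Safe: 1. Place at column 1.
Row 4: attacked by (1,5)→{2,5}; (2,3)→{1,3,5}; (3,1)→{1,2}. Safe: 4. Place at column 4.
Row 5: attacked by (1,5)→{1,5}; (2,3)→{3}; (3,1)→{1,3}; (4,4)→{3,4,5}. Safe: 2. Place at column 2.
Columns [5, 3, 1, 4, 2], r−c [-4, -1, 2, 0, 3], r+c [6, 5, 4, 8, 7] are all distinct, so no two queens attack.

(1,5) (2,3) (3,1) (4,4) (5,2)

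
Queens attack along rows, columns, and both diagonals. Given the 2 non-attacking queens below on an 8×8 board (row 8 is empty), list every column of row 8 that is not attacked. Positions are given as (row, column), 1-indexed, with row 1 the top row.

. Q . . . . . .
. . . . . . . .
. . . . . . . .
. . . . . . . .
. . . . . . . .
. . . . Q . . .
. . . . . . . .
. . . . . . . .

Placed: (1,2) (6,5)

columns 1, 4, 6, 8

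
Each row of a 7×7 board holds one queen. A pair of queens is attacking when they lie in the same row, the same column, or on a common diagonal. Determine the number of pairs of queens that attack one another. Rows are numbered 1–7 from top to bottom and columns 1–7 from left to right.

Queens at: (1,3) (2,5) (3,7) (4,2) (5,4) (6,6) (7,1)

0

All columns are distinct and no two queens satisfy |Δrow| = |Δcol|, so no pair attacks.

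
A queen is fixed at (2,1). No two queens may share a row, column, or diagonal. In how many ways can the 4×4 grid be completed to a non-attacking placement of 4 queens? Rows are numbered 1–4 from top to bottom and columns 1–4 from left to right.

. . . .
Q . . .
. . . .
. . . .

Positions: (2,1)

Branch on row 1: col 3 → 1; col 4 → 0.
Sum: 1 + 0 = 1.

1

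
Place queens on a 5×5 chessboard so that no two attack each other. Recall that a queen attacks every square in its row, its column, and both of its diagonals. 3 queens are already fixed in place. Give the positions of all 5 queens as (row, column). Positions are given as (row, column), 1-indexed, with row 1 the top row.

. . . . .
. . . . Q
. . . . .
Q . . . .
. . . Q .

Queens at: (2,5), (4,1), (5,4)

Row 1: attacked by (2,5)→{4,5}; (4,1)→{1,4}; (5,4)→{4}. Safe: 2, 3. Place at column 2.
Row 3: attacked by (1,2)→{2,4}; (2,5)→{4,5}; (4,1)→{1,2}; (5,4)→{2,4}. Safe: 3. Place at column 3.
Columns [2, 5, 3, 1, 4], r−c [-1, -3, 0, 3, 1], r+c [3, 7, 6, 5, 9] are all distinct, so no two queens attack.

(1,2) (2,5) (3,3) (4,1) (5,4)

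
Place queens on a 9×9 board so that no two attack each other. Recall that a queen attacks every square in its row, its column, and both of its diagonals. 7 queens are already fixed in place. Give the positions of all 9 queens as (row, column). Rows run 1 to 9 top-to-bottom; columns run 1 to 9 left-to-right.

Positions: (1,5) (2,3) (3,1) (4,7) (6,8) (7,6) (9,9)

(1,5) (2,3) (3,1) (4,7) (5,2) (6,8) (7,6) (8,4) (9,9)

Row 5: attacked by (1,5)→{1,5,9}; (2,3)→{3,6}; (3,1)→{1,3}; (4,7)→{6,7,8}; (6,8)→{7,8,9}; (7,6)→{4,6,8}; (9,9)→{5,9}. Safe: 2. Place at column 2.
Row 8: attacked by (1,5)→{5}; (2,3)→{3,9}; (3,1)→{1,6}; (4,7)→{3,7}; (5,2)→{2,5}; (6,8)→{6,8}; (7,6)→{5,6,7}; (9,9)→{8,9}. Safe: 4. Place at column 4.
Columns [5, 3, 1, 7, 2, 8, 6, 4, 9], r−c [-4, -1, 2, -3, 3, -2, 1, 4, 0], r+c [6, 5, 4, 11, 7, 14, 13, 12, 18] are all distinct, so no two queens attack.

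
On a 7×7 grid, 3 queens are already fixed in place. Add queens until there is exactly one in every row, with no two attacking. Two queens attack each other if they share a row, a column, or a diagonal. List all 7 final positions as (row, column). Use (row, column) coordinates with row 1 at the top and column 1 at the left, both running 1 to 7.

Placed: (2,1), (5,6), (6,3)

(1,4) (2,1) (3,5) (4,2) (5,6) (6,3) (7,7)

Row 1: attacked by (2,1)→{1,2}; (5,6)→{2,6}; (6,3)→{3}. Safe: 4, 5, 7. Place at column 4.
Row 3: attacked by (1,4)→{2,4,6}; (2,1)→{1,2}; (5,6)→{4,6}; (6,3)→{3,6}. Safe: 5, 7. Place at column 5.
Row 4: attacked by (1,4)→{1,4,7}; (2,1)→{1,3}; (3,5)→{4,5,6}; (5,6)→{5,6,7}; (6,3)→{1,3,5}. Safe: 2. Place at column 2.
Row 7: attacked by (1,4)→{4}; (2,1)→{1,6}; (3,5)→{1,5}; (4,2)→{2,5}; (5,6)→{4,6}; (6,3)→{2,3,4}. Safe: 7. Place at column 7.
Columns [4, 1, 5, 2, 6, 3, 7], r−c [-3, 1, -2, 2, -1, 3, 0], r+c [5, 3, 8, 6, 11, 9, 14] are all distinct, so no two queens attack.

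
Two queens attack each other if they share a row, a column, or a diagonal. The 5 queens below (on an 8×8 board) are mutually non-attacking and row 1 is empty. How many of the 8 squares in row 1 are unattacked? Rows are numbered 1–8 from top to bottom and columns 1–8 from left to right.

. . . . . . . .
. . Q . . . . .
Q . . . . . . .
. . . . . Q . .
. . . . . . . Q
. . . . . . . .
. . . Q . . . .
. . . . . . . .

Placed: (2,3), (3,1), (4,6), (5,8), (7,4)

(2,3) attacks row 1 at column 3 and diagonals 2, 4.
(3,1) attacks row 1 at column 1 and diagonals 3.
(4,6) attacks row 1 at column 6 and diagonals 3.
(5,8) attacks row 1 at column 8 and diagonals 4.
(7,4) attacks row 1 at column 4.
Attacked columns: {1, 2, 3, 4, 6, 8}. Safe: {5, 7}.

2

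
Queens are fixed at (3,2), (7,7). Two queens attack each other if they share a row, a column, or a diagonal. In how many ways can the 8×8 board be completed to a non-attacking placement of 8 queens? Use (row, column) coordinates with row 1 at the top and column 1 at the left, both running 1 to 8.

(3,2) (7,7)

2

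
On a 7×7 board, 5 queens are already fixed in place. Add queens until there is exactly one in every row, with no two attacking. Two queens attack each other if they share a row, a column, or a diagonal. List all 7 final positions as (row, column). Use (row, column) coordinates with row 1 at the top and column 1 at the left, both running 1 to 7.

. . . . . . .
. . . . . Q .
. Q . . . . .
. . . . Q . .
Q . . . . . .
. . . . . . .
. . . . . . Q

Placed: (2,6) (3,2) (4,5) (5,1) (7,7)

Row 1: attacked by (2,6)→{5,6,7}; (3,2)→{2,4}; (4,5)→{2,5}; (5,1)→{1,5}; (7,7)→{1,7}. Safe: 3. Place at column 3.
Row 6: attacked by (1,3)→{3}; (2,6)→{2,6}; (3,2)→{2,5}; (4,5)→{3,5,7}; (5,1)→{1,2}; (7,7)→{6,7}. Safe: 4. Place at column 4.
Columns [3, 6, 2, 5, 1, 4, 7], r−c [-2, -4, 1, -1, 4, 2, 0], r+c [4, 8, 5, 9, 6, 10, 14] are all distinct, so no two queens attack.

(1,3) (2,6) (3,2) (4,5) (5,1) (6,4) (7,7)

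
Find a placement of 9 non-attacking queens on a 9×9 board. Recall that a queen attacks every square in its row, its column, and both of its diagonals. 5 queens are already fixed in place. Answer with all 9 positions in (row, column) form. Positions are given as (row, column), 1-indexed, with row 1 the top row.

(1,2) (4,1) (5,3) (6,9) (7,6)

(1,2) (2,4) (3,7) (4,1) (5,3) (6,9) (7,6) (8,8) (9,5)

Row 2: attacked by (1,2)→{1,2,3}; (4,1)→{1,3}; (5,3)→{3,6}; (6,9)→{5,9}; (7,6)→{1,6}. Safe: 4, 7, 8. Place at column 4.
Row 3: attacked by (1,2)→{2,4}; (2,4)→{3,4,5}; (4,1)→{1,2}; (5,3)→{1,3,5}; (6,9)→{6,9}; (7,6)→{2,6}. Safe: 7, 8. Place at column 7.
Row 8: attacked by (1,2)→{2,9}; (2,4)→{4}; (3,7)→{2,7}; (4,1)→{1,5}; (5,3)→{3,6}; (6,9)→{7,9}; (7,6)→{5,6,7}. Safe: 8. Place at column 8.
Row 9: attacked by (1,2)→{2}; (2,4)→{4}; (3,7)→{1,7}; (4,1)→{1,6}; (5,3)→{3,7}; (6,9)→{6,9}; (7,6)→{4,6,8}; (8,8)→{7,8,9}. Safe: 5. Place at column 5.
Columns [2, 4, 7, 1, 3, 9, 6, 8, 5], r−c [-1, -2, -4, 3, 2, -3, 1, 0, 4], r+c [3, 6, 10, 5, 8, 15, 13, 16, 14] are all distinct, so no two queens attack.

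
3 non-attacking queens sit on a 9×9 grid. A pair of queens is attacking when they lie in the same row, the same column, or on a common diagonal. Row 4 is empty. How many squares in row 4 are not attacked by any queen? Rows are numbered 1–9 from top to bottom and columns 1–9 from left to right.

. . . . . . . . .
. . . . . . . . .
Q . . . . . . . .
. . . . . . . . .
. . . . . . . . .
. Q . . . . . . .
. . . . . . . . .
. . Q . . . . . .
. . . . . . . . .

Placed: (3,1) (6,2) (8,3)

4

(3,1) attacks row 4 at column 1 and diagonals 2.
(6,2) attacks row 4 at column 2 and diagonals 4.
(8,3) attacks row 4 at column 3 and diagonals 7.
Attacked columns: {1, 2, 3, 4, 7}. Safe: {5, 6, 8, 9}.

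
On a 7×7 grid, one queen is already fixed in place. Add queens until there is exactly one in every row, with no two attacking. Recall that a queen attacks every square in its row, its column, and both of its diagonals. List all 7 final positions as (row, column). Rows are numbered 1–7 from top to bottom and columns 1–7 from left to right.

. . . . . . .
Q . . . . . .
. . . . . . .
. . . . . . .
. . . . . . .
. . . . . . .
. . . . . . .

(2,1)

Row 1: attacked by (2,1)→{1,2}. Safe: 3, 4, 5, 6, 7. Place at column 4.
Row 3: attacked by (1,4)→{2,4,6}; (2,1)→{1,2}. Safe: 3, 5, 7. Place at column 5.
Row 4: attacked by (1,4)→{1,4,7}; (2,1)→{1,3}; (3,5)→{4,5,6}. Safe: 2. Place at column 2.
Row 5: attacked by (1,4)→{4}; (2,1)→{1,4}; (3,5)→{3,5,7}; (4,2)→{1,2,3}. Safe: 6. Place at column 6.
Row 6: attacked by (1,4)→{4}; (2,1)→{1,5}; (3,5)→{2,5}; (4,2)→{2,4}; (5,6)→{5,6,7}. Safe: 3. Place at column 3.
Row 7: attacked by (1,4)→{4}; (2,1)→{1,6}; (3,5)→{1,5}; (4,2)→{2,5}; (5,6)→{4,6}; (6,3)→{2,3,4}. Safe: 7. Place at column 7.
Columns [4, 1, 5, 2, 6, 3, 7], r−c [-3, 1, -2, 2, -1, 3, 0], r+c [5, 3, 8, 6, 11, 9, 14] are all distinct, so no two queens attack.

(1,4) (2,1) (3,5) (4,2) (5,6) (6,3) (7,7)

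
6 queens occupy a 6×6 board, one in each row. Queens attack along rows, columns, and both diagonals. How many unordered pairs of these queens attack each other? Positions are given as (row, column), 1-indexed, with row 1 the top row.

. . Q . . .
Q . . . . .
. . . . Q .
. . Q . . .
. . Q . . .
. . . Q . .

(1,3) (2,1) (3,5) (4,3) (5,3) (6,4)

7

Same column: (1,3)–(4,3) (column 3); (1,3)–(5,3) (column 3); (4,3)–(5,3) (column 3).
Same diagonal: (1,3)–(3,5) (|1−3| = |3−5| = 2); (2,1)–(4,3) (|2−4| = |1−3| = 2); (3,5)–(5,3) (|3−5| = |5−3| = 2); (5,3)–(6,4) (|5−6| = |3−4| = 1).
Total attacking pairs: 7.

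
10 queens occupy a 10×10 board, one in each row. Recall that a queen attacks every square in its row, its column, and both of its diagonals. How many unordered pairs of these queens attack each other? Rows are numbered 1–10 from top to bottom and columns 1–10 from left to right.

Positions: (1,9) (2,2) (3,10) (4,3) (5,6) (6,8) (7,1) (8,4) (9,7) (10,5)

All columns are distinct and no two queens satisfy |Δrow| = |Δcol|, so no pair attacks.

0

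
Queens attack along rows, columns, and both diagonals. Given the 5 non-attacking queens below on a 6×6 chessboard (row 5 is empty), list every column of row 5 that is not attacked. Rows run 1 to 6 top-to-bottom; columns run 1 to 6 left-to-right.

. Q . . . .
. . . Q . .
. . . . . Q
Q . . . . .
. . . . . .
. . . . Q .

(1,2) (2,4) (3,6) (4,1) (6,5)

(1,2) attacks row 5 at column 2 and diagonals 6.
(2,4) attacks row 5 at column 4 and diagonals 1.
(3,6) attacks row 5 at column 6 and diagonals 4.
(4,1) attacks row 5 at column 1 and diagonals 2.
(6,5) attacks row 5 at column 5 and diagonals 4, 6.
Attacked columns: {1, 2, 4, 5, 6}. Safe: {3}.

columns 3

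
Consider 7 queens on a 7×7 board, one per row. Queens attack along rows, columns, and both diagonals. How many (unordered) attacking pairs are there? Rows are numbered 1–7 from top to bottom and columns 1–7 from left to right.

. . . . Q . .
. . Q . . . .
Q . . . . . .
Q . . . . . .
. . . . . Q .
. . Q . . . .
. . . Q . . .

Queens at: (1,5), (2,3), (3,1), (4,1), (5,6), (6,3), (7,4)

8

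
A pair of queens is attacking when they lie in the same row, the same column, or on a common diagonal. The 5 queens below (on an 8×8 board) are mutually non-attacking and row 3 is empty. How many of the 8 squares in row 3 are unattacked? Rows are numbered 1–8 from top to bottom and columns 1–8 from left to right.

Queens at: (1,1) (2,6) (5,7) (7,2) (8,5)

2

(1,1) attacks row 3 at column 1 and diagonals 3.
(2,6) attacks row 3 at column 6 and diagonals 5, 7.
(5,7) attacks row 3 at column 7 and diagonals 5.
(7,2) attacks row 3 at column 2 and diagonals 6.
(8,5) attacks row 3 at column 5.
Attacked columns: {1, 2, 3, 5, 6, 7}. Safe: {4, 8}.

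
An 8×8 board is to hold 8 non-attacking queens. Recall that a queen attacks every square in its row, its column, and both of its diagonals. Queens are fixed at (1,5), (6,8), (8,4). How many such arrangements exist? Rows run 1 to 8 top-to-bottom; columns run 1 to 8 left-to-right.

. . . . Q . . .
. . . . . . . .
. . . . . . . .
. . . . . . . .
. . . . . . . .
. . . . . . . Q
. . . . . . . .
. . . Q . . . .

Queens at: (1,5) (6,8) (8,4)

1

Branch on row 2: col 1 → 0; col 2 → 0; col 3 → 1; col 7 → 0.
Sum: 0 + 0 + 1 + 0 = 1.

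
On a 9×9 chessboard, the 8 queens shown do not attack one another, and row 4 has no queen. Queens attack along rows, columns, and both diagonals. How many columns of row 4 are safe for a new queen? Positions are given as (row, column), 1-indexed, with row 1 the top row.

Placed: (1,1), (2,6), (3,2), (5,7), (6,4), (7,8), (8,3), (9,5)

1

(1,1) attacks row 4 at column 1 and diagonals 4.
(2,6) attacks row 4 at column 6 and diagonals 4, 8.
(3,2) attacks row 4 at column 2 and diagonals 1, 3.
(5,7) attacks row 4 at column 7 and diagonals 6, 8.
(6,4) attacks row 4 at column 4 and diagonals 2, 6.
(7,8) attacks row 4 at column 8 and diagonals 5.
(8,3) attacks row 4 at column 3 and diagonals 7.
(9,5) attacks row 4 at column 5.
Attacked columns: {1, 2, 3, 4, 5, 6, 7, 8}. Safe: {9}.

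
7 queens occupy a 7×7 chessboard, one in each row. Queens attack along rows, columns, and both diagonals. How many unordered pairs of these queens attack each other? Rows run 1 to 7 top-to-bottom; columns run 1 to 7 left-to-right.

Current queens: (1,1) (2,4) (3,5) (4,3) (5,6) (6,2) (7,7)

Same diagonal: (1,1)–(7,7) (|1−7| = |1−7| = 6); (2,4)–(3,5) (|2−3| = |4−5| = 1); (3,5)–(6,2) (|3−6| = |5−2| = 3).
Total attacking pairs: 3.

3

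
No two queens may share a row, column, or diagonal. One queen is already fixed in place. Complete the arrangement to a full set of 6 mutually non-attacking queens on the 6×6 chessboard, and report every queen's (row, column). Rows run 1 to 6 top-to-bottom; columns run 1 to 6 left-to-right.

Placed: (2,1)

(1,4) (2,1) (3,5) (4,2) (5,6) (6,3)

Row 1: attacked by (2,1)→{1,2}. Safe: 3, 4, 5, 6. Place at column 4.
Row 3: attacked by (1,4)→{2,4,6}; (2,1)→{1,2}. Safe: 3, 5. Place at column 5.
Row 4: attacked by (1,4)→{1,4}; (2,1)→{1,3}; (3,5)→{4,5,6}. Safe: 2. Place at column 2.
Row 5: attacked by (1,4)→{4}; (2,1)→{1,4}; (3,5)→{3,5}; (4,2)→{1,2,3}. Safe: 6. Place at column 6.
Row 6: attacked by (1,4)→{4}; (2,1)→{1,5}; (3,5)→{2,5}; (4,2)→{2,4}; (5,6)→{5,6}. Safe: 3. Place at column 3.
Columns [4, 1, 5, 2, 6, 3], r−c [-3, 1, -2, 2, -1, 3], r+c [5, 3, 8, 6, 11, 9] are all distinct, so no two queens attack.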